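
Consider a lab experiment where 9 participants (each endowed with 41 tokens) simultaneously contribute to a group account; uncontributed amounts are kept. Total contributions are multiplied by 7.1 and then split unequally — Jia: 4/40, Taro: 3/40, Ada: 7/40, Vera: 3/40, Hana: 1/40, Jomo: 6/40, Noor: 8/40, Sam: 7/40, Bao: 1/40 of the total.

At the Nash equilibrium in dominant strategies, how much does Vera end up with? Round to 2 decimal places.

Each unit j contributes comes back to j as 7.1 × (j's share), so j prefers to contribute only if that share exceeds 1/7.1 = 0.1408; otherwise keeping the unit dominates.
Ada, Jomo, Noor and Sam clear that bar, contributing 41 each; the remaining 5 contribute 0. Total contributed: 164.
Vera keeps 41 and receives 7.1 × 164 × 3/40 = 87.33 from the group account, for a payoff of 128.33.

128.33 tokens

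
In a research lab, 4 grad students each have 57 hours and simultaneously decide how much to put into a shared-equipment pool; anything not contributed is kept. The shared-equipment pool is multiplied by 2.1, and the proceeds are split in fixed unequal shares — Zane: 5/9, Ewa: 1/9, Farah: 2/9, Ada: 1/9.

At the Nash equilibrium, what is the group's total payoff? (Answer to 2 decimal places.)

290.70 hours

Each unit j contributes comes back to j as 2.1 × (j's share), so j prefers to contribute only if that share exceeds 1/2.1 = 0.4762; otherwise keeping the unit dominates.
Zane alone (share 5/9) is above the threshold, contributing 57; the remaining 3 contribute 0. Total contributed: 57.
The shared-equipment pool pays out 2.1 × 57 = 119.70 in total (split across the unequal shares, but the aggregate is all that matters for the group sum).
The 3 free-riders keep 57 each, adding 171. Group total = 171 + 119.70 = 290.70.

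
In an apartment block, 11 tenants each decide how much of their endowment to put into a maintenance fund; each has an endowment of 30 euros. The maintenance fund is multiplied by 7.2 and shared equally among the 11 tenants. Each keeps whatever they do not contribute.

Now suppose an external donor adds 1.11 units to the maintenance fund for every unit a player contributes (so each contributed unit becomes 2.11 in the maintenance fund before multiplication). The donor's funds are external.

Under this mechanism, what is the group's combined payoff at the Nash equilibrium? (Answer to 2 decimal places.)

With the mechanism, a contributed unit returns 7.2 × 2.11 / 11 = 1.3811 per unit of net cost to the contributor — now above 1 — so contributing fully is weakly dominant for every player.
At the Nash equilibrium everyone contributes 30. Group total payoff = 7.2 × 2.11 × 330 = 5013.36.

5013.36 euros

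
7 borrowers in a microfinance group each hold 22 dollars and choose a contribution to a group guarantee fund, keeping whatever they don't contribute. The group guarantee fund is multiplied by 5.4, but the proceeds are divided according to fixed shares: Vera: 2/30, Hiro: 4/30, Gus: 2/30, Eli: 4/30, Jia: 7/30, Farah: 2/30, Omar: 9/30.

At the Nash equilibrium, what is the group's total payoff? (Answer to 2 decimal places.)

347.60 dollars

Player j's private return per contributed unit is 5.4 × (j's share). Contributing is weakly dominant for j when that share is at least 1/5.4 = 0.1852, and contributing 0 is dominant otherwise.
Jia and Omar are above the threshold, contributing 22 each; the remaining 5 contribute 0. Total contributed: 44.
The group guarantee fund pays out 5.4 × 44 = 237.60 in total (split across the unequal shares, but the aggregate is all that matters for the group sum).
The 5 free-riders keep 22 each, adding 110. Group total = 110 + 237.60 = 347.60.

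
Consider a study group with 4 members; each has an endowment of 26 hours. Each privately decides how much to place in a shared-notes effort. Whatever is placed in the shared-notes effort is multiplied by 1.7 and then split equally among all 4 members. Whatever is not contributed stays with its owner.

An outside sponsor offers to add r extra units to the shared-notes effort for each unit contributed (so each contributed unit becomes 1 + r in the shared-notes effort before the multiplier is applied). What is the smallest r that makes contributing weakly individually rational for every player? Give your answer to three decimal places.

With matching at rate r, one contributed unit becomes (1 + r) in the shared-notes effort and returns 1.7 × (1 + r) / 4 to the contributor.
Setting this equal to 1: 1 + r = 4/1.7 = 2.3529.
So the minimum matching rate is r = 2.3529 − 1 = 1.353.

1.353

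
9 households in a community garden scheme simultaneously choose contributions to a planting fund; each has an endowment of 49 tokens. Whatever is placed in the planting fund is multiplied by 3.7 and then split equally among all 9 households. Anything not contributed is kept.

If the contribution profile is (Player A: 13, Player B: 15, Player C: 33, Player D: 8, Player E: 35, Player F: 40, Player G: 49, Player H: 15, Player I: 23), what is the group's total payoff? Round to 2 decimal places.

Total contributed: 13 + 15 + 33 + 8 + 35 + 40 + 49 + 15 + 23 = 231; total kept: 9 × 49 − 231 = 210.
The planting fund pays out 3.7 × 231 = 854.70 in aggregate.
Group total = 210 + 854.70 = 1064.70.

1064.70 tokens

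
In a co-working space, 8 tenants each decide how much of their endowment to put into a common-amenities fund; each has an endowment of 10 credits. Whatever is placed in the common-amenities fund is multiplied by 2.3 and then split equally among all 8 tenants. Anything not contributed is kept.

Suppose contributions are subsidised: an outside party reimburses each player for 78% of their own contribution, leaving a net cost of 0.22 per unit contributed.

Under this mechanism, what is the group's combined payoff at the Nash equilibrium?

With the mechanism, a contributed unit returns (2.3/8) / 0.22 = 1.3068 per unit of net cost to the contributor — now above 1 — so contributing fully is weakly dominant for every player.
So the Nash equilibrium is full contribution by all 8; the group earns 8 × (10 × 0.78 + 2.3 × 10) = 246.40.

246.40 credits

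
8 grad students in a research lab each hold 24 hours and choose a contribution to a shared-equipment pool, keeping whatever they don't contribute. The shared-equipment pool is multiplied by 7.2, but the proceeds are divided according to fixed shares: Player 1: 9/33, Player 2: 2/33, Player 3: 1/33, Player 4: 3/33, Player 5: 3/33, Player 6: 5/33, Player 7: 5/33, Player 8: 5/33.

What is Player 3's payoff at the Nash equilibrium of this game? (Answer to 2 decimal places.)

44.95 hours

For player j, contributing a unit is worthwhile iff 7.2 × (j's share) ≥ 1, i.e. iff j's share is at least 0.1389.
Player 1, Player 6, Player 7 and Player 8 clear that bar, contributing 24 each; the remaining 4 contribute 0. Total contributed: 96.
Player 3 keeps 24 and receives 7.2 × 96 × 1/33 = 20.95 from the shared-equipment pool, for a payoff of 44.95.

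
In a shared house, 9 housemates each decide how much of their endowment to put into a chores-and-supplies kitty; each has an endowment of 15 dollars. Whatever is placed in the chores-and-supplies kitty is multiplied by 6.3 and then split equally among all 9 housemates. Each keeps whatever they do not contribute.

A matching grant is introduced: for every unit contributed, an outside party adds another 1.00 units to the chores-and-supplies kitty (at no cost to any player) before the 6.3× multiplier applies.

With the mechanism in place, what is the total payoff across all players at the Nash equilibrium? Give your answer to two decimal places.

1701.00 dollars

With the mechanism, a contributed unit returns 6.3 × 2.00 / 9 = 1.4000 per unit of net cost to the contributor — now above 1 — so contributing fully is weakly dominant for every player.
So the Nash equilibrium is full contribution by all 9; the group earns 6.3 × 2.00 × 135 = 1701.00.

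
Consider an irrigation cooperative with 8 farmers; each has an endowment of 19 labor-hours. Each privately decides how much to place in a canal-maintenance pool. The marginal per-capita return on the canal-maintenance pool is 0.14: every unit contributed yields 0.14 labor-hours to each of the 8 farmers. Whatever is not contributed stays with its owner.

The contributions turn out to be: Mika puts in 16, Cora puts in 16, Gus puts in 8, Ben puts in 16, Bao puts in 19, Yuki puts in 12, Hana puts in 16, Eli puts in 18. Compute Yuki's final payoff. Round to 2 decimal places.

Total contributed: 16 + 16 + 8 + 16 + 19 + 12 + 16 + 18 = 121.
Each receives 0.14 × 121 = 16.94 from the canal-maintenance pool.
Yuki keeps 19 − 12 = 7, so Yuki's payoff is 7 + 16.94 = 23.94.

23.94 labor-hours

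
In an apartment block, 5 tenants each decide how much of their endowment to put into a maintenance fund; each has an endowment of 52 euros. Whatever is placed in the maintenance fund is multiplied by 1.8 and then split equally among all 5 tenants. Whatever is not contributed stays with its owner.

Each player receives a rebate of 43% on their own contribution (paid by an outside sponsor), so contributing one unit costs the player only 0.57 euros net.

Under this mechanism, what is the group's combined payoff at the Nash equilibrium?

Even with the mechanism, each unit contributed returns only (1.8/5) / 0.57 = 0.6316 per unit of net cost, so contributing nothing is still dominant.
At the Nash equilibrium no one contributes; group total payoff = 5 × 52 = 260.

260.00 euros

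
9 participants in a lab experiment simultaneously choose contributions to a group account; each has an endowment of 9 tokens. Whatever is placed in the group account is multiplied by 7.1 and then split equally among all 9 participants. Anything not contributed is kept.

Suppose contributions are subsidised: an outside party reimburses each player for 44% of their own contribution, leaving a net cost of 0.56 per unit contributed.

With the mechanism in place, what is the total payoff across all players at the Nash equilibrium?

With the mechanism, a contributed unit returns (7.1/9) / 0.56 = 1.4087 per unit of net cost to the contributor — now above 1 — so contributing fully is weakly dominant for every player.
At the Nash equilibrium everyone contributes 9. Group total payoff = 9 × (9 × 0.44 + 7.1 × 9) = 610.74.

610.74 tokens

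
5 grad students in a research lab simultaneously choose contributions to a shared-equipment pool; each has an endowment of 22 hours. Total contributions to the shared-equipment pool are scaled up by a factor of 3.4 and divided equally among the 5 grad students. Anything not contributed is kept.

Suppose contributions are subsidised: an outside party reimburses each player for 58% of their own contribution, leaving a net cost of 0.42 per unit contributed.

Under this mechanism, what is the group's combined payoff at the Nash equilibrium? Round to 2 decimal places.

Under the mechanism each unit contributed yields (3.4/5) / 0.42 = 1.6190 back to its contributor per unit of net cost, which exceeds 1, making full contribution the dominant choice for everyone.
At the Nash equilibrium everyone contributes 22. Group total payoff = 5 × (22 × 0.58 + 3.4 × 22) = 437.80.

437.80 hours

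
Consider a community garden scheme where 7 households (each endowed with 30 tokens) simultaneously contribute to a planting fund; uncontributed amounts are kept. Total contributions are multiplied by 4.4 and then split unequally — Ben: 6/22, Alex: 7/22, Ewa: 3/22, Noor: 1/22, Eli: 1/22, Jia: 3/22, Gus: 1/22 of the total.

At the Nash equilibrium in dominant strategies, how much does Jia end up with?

66.00 tokens

Player j's private return per contributed unit is 4.4 × (j's share). Contributing is weakly dominant for j when that share is at least 1/4.4 = 0.2273, and contributing 0 is dominant otherwise.
Ben and Alex are above the threshold, contributing 30 each; the remaining 5 contribute 0. Total contributed: 60.
Jia keeps 30 and receives 4.4 × 60 × 3/22 = 36.00 from the planting fund, for a payoff of 66.00.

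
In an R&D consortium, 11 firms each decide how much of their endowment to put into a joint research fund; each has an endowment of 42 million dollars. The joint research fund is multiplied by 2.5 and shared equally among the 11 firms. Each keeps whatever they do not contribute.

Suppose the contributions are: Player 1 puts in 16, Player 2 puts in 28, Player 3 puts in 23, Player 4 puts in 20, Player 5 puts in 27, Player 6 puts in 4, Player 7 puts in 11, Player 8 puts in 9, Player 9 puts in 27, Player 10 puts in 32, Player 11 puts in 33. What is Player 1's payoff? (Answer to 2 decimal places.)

Total contributed: 16 + 28 + 23 + 20 + 27 + 4 + 11 + 9 + 27 + 32 + 33 = 230.
Each receives 2.5 × 230 / 11 = 52.27 from the joint research fund.
Player 1 keeps 42 − 16 = 26, so Player 1's payoff is 26 + 52.27 = 78.27.

78.27 million dollars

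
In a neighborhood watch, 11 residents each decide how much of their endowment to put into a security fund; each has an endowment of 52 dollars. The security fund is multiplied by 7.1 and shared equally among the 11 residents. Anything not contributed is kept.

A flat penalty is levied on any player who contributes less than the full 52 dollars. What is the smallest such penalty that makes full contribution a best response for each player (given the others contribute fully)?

Given the others contribute fully, the best deviation is to contribute 0 (any partial contribution still incurs the fine and gives up units whose private return 0.6455 is below 1).
Deviating from 52 to 0 saves 52 dollars but forfeits the deviator's share of the drop in the security fund: 7.1/11 × 52 = 33.56.
So the deviation gain is 52 − 33.56 = 18.44, and the fine must be at least 18.44 dollars to wipe it out.

18.44 dollars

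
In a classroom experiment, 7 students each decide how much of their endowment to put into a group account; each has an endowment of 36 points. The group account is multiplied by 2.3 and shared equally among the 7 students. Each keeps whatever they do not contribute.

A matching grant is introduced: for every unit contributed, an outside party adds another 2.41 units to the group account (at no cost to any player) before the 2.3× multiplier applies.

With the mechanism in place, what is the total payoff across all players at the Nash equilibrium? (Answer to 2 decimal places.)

1976.44 points

Under the mechanism each unit contributed yields 2.3 × 3.41 / 7 = 1.1204 back to its contributor per unit of net cost, which exceeds 1, making full contribution the dominant choice for everyone.
So the Nash equilibrium is full contribution by all 7; the group earns 2.3 × 3.41 × 252 = 1976.44.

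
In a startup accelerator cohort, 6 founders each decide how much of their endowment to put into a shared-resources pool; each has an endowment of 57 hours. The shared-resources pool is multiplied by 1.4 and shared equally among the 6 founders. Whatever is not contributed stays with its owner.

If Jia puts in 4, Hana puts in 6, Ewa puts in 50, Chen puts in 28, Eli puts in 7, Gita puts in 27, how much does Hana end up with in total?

79.47 hours

Total contributed: 4 + 6 + 50 + 28 + 7 + 27 = 122.
Each receives 1.4 × 122 / 6 = 28.47 from the shared-resources pool.
Hana keeps 57 − 6 = 51, so Hana's payoff is 51 + 28.47 = 79.47.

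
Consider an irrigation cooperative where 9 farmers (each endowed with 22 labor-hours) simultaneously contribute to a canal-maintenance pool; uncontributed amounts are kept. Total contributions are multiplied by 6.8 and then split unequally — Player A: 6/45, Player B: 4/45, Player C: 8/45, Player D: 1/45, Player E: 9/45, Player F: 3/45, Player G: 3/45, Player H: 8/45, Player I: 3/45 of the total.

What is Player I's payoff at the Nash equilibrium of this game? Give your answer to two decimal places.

For player j, contributing a unit is worthwhile iff 6.8 × (j's share) ≥ 1, i.e. iff j's share is at least 0.1471.
Player C, Player E and Player H clear that bar, contributing 22 each; the remaining 6 contribute 0. Total contributed: 66.
Player I keeps 22 and receives 6.8 × 66 × 3/45 = 29.92 from the canal-maintenance pool, for a payoff of 51.92.

51.92 labor-hours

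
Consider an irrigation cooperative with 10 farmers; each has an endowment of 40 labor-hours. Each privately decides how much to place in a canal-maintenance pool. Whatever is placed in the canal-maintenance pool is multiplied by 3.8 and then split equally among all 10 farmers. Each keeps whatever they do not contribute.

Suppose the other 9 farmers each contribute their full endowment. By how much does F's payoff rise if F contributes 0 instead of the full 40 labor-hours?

24.80 labor-hours

Switching from a contribution of 40 to 0 lets F keep an extra 40 labor-hours, but lowers the canal-maintenance pool by 40, which costs F their own share of that drop: 3.8/10 × 40 = 15.20.
Net gain = 40 − 15.20 = 24.80. The private return per contributed unit (0.3800) is below 1, so free-riding is indeed the best response regardless of what the others do.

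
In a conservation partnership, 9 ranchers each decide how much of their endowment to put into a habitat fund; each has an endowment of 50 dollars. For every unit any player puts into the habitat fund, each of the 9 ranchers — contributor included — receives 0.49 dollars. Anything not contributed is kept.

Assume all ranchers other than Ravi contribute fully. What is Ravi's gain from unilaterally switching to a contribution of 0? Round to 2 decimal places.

Switching from a contribution of 50 to 0 lets Ravi keep an extra 50 dollars, but lowers the habitat fund by 50, which costs Ravi their own share of that drop: 0.49 × 50 = 24.50.
Net gain = 50 − 24.50 = 25.50. The private return per contributed unit (0.49) is below 1, so free-riding is indeed the best response regardless of what the others do.

25.50 dollars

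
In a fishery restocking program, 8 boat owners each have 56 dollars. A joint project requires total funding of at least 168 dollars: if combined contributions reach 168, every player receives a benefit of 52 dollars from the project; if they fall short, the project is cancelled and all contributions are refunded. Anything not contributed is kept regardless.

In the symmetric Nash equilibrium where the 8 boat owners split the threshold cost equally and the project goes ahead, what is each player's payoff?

87 dollars

Equal share of the threshold: 168/8 = 21.
At this profile no one gains by cutting their contribution: any cut drops the total below 168, the project is cancelled, contributions are refunded, and the deviator ends with 56, which is less than 56 − 21 + 52 = 87. Contributing more than 21 just wastes the excess. So contributing exactly 21 is a best response.
Each player's payoff: 56 − 21 + 52 = 87.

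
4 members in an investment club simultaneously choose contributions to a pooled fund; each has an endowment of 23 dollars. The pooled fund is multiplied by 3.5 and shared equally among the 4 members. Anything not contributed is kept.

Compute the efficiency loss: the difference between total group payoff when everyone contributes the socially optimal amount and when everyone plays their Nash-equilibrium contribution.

Each contributed unit returns 3.5/4 = 0.8750 to its contributor — below 1 — so contributing 0 is dominant for every player. At the Nash equilibrium everyone keeps their 23, and the group total is 4 × 23 = 92.
Each contributed unit returns 3.500 to the group as a whole (0.8750 to each of 4 players), which exceeds 1, so the social optimum is full contribution: group total = 3.500 × 92 = 322.00.
Efficiency loss = 322.00 − 92 = 230.00.

230.00 dollars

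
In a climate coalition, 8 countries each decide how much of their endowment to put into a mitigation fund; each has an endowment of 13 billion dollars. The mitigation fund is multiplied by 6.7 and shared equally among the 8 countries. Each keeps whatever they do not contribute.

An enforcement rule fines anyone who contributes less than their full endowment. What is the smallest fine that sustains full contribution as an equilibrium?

Given the others contribute fully, the best deviation is to contribute 0 (any partial contribution still incurs the fine and gives up units whose private return 0.8375 is below 1).
Deviating from 13 to 0 saves 13 billion dollars but forfeits the deviator's share of the drop in the mitigation fund: 6.7/8 × 13 = 10.89.
So the deviation gain is 13 − 10.89 = 2.11, and the fine must be at least 2.11 billion dollars to wipe it out.

2.11 billion dollars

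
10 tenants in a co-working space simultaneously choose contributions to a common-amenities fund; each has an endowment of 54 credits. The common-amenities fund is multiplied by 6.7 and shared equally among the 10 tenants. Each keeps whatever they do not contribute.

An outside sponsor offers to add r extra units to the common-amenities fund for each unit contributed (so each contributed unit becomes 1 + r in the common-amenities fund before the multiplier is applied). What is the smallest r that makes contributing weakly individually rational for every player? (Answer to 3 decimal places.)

With matching at rate r, one contributed unit becomes (1 + r) in the common-amenities fund and returns 6.7 × (1 + r) / 10 to the contributor.
Setting this equal to 1: 1 + r = 10/6.7 = 1.4925.
So the minimum matching rate is r = 1.4925 − 1 = 0.493.

0.493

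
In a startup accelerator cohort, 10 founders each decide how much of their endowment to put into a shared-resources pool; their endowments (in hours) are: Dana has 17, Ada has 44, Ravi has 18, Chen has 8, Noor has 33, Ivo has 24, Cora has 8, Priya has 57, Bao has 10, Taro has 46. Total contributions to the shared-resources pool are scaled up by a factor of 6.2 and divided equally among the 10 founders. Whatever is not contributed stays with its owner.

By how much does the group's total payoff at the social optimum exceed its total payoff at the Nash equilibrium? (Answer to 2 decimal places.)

1378.00 hours

The private return per contributed unit is 6.2/10 = 0.6200 < 1 for every player regardless of endowment, so the Nash equilibrium is zero contribution and the group total is Σ E_j = 17 + 44 + 18 + 8 + 33 + 24 + 8 + 57 + 10 + 46 = 265.
Each contributed unit returns 6.200 to the group, so the social optimum is full contribution by everyone: group total = 6.200 × 265 = 1643.00.
Efficiency loss = (6.200 − 1) × 265 = 1378.00.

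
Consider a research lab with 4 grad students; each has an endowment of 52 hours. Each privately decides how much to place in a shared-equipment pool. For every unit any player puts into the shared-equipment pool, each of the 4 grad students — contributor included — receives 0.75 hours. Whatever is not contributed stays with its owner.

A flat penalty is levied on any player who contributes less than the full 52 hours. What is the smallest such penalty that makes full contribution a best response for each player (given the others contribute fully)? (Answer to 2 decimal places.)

Given the others contribute fully, the best deviation is to contribute 0 (any partial contribution still incurs the fine and gives up units whose private return 0.75 is below 1).
Deviating from 52 to 0 saves 52 hours but forfeits the deviator's share of the drop in the shared-equipment pool: 0.75 × 52 = 39.00.
So the deviation gain is 52 − 39.00 = 13.00, and the fine must be at least 13.00 hours to wipe it out.

13.00 hours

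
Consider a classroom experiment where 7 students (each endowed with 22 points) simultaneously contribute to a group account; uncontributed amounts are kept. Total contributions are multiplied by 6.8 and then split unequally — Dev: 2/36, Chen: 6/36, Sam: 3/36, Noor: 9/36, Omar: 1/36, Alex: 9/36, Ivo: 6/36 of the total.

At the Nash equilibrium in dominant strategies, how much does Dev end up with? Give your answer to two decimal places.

For player j, contributing a unit is worthwhile iff 6.8 × (j's share) ≥ 1, i.e. iff j's share is at least 0.1471.
Chen, Noor, Alex and Ivo clear that bar, contributing 22 each; the remaining 3 contribute 0. Total contributed: 88.
Dev keeps 22 and receives 6.8 × 88 × 2/36 = 33.24 from the group account, for a payoff of 55.24.

55.24 points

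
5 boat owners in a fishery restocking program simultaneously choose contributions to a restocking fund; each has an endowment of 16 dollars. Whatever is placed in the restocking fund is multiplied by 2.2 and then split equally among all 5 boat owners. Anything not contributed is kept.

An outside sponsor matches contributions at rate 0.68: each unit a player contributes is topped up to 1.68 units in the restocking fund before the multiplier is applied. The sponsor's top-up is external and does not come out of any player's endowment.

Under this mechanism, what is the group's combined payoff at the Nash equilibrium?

80.00 dollars

With the mechanism, a contributed unit returns 2.2 × 1.68 / 5 = 0.7392 per unit of net cost — still below 1 — so contributing 0 remains dominant for every player.
Everyone keeps their endowment and the group total is 5 × 16 = 80.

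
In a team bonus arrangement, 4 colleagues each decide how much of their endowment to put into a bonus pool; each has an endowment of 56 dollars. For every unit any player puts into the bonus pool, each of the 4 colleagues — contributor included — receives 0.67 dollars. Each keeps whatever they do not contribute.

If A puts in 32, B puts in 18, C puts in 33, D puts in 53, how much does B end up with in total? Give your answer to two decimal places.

129.12 dollars

Total contributed: 32 + 18 + 33 + 53 = 136.
Each receives 0.67 × 136 = 91.12 from the bonus pool.
B keeps 56 − 18 = 38, so B's payoff is 38 + 91.12 = 129.12.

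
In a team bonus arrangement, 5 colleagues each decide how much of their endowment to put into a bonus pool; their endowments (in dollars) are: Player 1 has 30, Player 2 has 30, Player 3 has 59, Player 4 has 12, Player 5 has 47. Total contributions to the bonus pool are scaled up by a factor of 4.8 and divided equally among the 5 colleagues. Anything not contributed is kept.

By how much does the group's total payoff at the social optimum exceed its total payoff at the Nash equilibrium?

The private return per contributed unit is 4.8/5 = 0.9600 < 1 for every player regardless of endowment, so the Nash equilibrium is zero contribution and the group total is Σ E_j = 30 + 30 + 59 + 12 + 47 = 178.
Each contributed unit returns 4.800 to the group, so the social optimum is full contribution by everyone: group total = 4.800 × 178 = 854.40.
Efficiency loss = (4.800 − 1) × 178 = 676.40.

676.40 dollars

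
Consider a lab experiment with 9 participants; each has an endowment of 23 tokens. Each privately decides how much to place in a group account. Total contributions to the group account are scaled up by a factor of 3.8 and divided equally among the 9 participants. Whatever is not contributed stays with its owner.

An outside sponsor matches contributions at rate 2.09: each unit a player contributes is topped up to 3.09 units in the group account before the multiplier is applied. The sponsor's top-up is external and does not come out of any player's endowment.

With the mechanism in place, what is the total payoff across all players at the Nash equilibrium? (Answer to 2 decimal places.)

With the mechanism, a contributed unit returns 3.8 × 3.09 / 9 = 1.3047 per unit of net cost to the contributor — now above 1 — so contributing fully is weakly dominant for every player.
So the Nash equilibrium is full contribution by all 9; the group earns 3.8 × 3.09 × 207 = 2430.59.

2430.59 tokens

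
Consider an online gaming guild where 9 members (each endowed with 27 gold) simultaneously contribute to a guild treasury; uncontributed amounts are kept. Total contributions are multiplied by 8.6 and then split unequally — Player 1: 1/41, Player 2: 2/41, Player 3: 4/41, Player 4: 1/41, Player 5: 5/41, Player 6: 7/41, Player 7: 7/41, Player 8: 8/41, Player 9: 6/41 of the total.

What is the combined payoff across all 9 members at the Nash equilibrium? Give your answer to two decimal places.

1269.00 gold

Each unit j contributes comes back to j as 8.6 × (j's share), so j prefers to contribute only if that share exceeds 1/8.6 = 0.1163; otherwise keeping the unit dominates.
The shares above 0.1163 belong to Player 5, Player 6, Player 7, Player 8 and Player 9, contributing 27 each; the remaining 4 contribute 0. Total contributed: 135.
The guild treasury pays out 8.6 × 135 = 1161.00 in total (split across the unequal shares, but the aggregate is all that matters for the group sum).
The 4 free-riders keep 27 each, adding 108. Group total = 108 + 1161.00 = 1269.00.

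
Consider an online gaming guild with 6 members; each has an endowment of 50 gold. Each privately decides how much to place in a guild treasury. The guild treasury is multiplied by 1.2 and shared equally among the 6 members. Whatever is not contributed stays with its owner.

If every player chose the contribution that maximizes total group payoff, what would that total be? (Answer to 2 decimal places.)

Each contributed unit returns 1.200 to the group as a whole (0.2000 to each of 6 players), which exceeds 1, so the social optimum is full contribution: group total = 1.200 × 300 = 360.00.

360.00 gold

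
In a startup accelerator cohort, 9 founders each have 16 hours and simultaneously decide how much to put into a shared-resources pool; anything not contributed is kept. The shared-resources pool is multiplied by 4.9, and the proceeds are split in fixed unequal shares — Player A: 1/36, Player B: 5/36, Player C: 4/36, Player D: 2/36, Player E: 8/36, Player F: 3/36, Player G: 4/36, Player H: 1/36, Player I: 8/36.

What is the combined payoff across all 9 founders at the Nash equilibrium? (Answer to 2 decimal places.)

268.80 hours

For player j, contributing a unit is worthwhile iff 4.9 × (j's share) ≥ 1, i.e. iff j's share is at least 0.2041.
The shares above 0.2041 belong to Player E and Player I, contributing 16 each; the remaining 7 contribute 0. Total contributed: 32.
The shared-resources pool pays out 4.9 × 32 = 156.80 in total (split across the unequal shares, but the aggregate is all that matters for the group sum).
The 7 free-riders keep 16 each, adding 112. Group total = 112 + 156.80 = 268.80.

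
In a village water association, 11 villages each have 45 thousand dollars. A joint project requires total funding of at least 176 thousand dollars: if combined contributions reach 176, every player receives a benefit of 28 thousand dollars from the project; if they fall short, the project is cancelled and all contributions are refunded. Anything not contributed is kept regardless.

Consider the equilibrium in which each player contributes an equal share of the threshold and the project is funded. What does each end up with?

Equal share of the threshold: 176/11 = 16.
At this profile no one gains by cutting their contribution: any cut drops the total below 176, the project is cancelled, contributions are refunded, and the deviator ends with 45, which is less than 45 − 16 + 28 = 57. Contributing more than 16 just wastes the excess. So contributing exactly 16 is a best response.
Each player's payoff: 45 − 16 + 28 = 57.

57 thousand dollars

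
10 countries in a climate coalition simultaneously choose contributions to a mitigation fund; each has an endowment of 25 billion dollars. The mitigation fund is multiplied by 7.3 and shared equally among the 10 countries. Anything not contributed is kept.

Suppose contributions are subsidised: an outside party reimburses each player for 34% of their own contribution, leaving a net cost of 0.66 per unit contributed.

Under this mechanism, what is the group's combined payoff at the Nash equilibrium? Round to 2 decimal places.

The effective private return per unit is now (7.3/10) / 0.66 = 1.1061 > 1, so every player's dominant strategy flips to full contribution.
So the Nash equilibrium is full contribution by all 10; the group earns 10 × (25 × 0.34 + 7.3 × 25) = 1910.00.

1910.00 billion dollars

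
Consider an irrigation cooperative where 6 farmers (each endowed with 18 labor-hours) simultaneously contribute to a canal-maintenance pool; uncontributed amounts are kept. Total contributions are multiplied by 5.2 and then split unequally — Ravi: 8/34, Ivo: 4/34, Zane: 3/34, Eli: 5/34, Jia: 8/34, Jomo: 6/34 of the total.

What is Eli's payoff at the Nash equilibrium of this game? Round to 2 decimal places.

45.53 labor-hours

A player with share s gets back 5.2·s per unit contributed, so full contribution is dominant for anyone with s > 1/5.2 = 0.1923 and zero contribution is dominant for anyone below.
Ravi and Jia clear that bar, contributing 18 each; the remaining 4 contribute 0. Total contributed: 36.
Eli keeps 18 and receives 5.2 × 36 × 5/34 = 27.53 from the canal-maintenance pool, for a payoff of 45.53.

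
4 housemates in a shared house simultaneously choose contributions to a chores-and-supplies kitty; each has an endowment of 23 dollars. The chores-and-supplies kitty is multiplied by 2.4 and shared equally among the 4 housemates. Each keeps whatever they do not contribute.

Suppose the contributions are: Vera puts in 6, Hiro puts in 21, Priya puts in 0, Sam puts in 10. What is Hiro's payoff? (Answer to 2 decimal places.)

Total contributed: 6 + 21 + 0 + 10 = 37.
Each receives 2.4 × 37 / 4 = 22.20 from the chores-and-supplies kitty.
Hiro keeps 23 − 21 = 2, so Hiro's payoff is 2 + 22.20 = 24.20.

24.20 dollars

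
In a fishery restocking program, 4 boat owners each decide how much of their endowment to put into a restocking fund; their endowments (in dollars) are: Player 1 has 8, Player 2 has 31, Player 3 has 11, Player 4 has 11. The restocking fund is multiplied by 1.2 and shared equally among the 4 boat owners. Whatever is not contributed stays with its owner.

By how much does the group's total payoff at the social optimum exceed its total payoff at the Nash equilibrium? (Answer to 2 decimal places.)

12.20 dollars

The private return per contributed unit is 1.2/4 = 0.3000 < 1 for every player regardless of endowment, so the Nash equilibrium is zero contribution and the group total is Σ E_j = 8 + 31 + 11 + 11 = 61.
Each contributed unit returns 1.200 to the group, so the social optimum is full contribution by everyone: group total = 1.200 × 61 = 73.20.
Efficiency loss = (1.200 − 1) × 61 = 12.20.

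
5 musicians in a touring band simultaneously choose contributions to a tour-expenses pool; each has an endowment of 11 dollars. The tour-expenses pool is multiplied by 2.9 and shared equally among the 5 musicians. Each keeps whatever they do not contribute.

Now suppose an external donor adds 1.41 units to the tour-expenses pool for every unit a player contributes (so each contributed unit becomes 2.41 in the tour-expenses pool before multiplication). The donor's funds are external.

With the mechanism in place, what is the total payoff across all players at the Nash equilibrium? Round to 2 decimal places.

384.40 dollars

The effective private return per unit is now 2.9 × 2.41 / 5 = 1.3978 > 1, so every player's dominant strategy flips to full contribution.
So the Nash equilibrium is full contribution by all 5; the group earns 2.9 × 2.41 × 55 = 384.40.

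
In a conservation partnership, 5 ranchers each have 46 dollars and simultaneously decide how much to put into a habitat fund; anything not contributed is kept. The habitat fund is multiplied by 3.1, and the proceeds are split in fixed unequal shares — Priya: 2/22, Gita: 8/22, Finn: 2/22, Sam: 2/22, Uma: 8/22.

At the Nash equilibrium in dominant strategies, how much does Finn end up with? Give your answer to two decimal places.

71.93 dollars

A player with share s gets back 3.1·s per unit contributed, so full contribution is dominant for anyone with s > 1/3.1 = 0.3226 and zero contribution is dominant for anyone below.
Gita and Uma clear that bar, contributing 46 each; the remaining 3 contribute 0. Total contributed: 92.
Finn keeps 46 and receives 3.1 × 92 × 2/22 = 25.93 from the habitat fund, for a payoff of 71.93.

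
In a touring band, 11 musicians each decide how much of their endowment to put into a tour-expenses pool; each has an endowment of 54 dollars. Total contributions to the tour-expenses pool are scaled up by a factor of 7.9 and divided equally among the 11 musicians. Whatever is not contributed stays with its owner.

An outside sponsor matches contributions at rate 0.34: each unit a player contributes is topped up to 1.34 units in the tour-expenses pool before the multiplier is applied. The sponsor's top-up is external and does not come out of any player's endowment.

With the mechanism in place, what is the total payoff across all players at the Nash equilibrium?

The effective private return is 7.9 × 1.34 / 11 = 0.9624, which is still under 1, so the mechanism doesn't change anyone's dominant strategy: zero contribution.
Everyone keeps their endowment and the group total is 11 × 54 = 594.

594.00 dollars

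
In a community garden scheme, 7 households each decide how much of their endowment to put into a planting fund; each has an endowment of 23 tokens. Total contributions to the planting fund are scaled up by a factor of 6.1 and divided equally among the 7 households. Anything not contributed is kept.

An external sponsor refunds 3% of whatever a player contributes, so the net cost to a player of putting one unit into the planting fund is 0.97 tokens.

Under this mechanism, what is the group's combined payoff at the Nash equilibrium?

161.00 tokens

With the mechanism, a contributed unit returns (6.1/7) / 0.97 = 0.8984 per unit of net cost — still below 1 — so contributing 0 remains dominant for every player.
At the Nash equilibrium no one contributes; group total payoff = 7 × 23 = 161.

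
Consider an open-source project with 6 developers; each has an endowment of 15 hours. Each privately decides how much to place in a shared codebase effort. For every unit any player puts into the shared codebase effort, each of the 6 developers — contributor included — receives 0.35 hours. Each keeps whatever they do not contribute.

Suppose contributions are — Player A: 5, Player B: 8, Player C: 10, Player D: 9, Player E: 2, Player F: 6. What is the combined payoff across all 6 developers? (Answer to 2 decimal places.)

Total contributed: 5 + 8 + 10 + 9 + 2 + 6 = 40; total kept: 6 × 15 − 40 = 50.
The shared codebase effort pays out 0.35 × 6 × 40 = 84.00 in aggregate.
Group total = 50 + 84.00 = 134.00.

134.00 hours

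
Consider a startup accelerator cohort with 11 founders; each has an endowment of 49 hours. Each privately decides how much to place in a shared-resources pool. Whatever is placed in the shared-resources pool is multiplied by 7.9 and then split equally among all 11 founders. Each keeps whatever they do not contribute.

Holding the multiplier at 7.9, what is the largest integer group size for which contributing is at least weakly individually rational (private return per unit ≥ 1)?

7

Private return per unit is 7.9/(group size), which is ≥ 1 whenever the group size is ≤ 7.9.
The largest such integer is 7.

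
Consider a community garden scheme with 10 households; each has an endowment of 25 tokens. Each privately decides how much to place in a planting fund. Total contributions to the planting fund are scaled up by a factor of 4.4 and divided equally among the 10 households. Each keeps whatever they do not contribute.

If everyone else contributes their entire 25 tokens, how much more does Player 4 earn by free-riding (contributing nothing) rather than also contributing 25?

14.00 tokens

Switching from a contribution of 25 to 0 lets Player 4 keep an extra 25 tokens, but lowers the planting fund by 25, which costs Player 4 their own share of that drop: 4.4/10 × 25 = 11.00.
Net gain = 25 − 11.00 = 14.00. The private return per contributed unit (0.4400) is below 1, so free-riding is indeed the best response regardless of what the others do.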